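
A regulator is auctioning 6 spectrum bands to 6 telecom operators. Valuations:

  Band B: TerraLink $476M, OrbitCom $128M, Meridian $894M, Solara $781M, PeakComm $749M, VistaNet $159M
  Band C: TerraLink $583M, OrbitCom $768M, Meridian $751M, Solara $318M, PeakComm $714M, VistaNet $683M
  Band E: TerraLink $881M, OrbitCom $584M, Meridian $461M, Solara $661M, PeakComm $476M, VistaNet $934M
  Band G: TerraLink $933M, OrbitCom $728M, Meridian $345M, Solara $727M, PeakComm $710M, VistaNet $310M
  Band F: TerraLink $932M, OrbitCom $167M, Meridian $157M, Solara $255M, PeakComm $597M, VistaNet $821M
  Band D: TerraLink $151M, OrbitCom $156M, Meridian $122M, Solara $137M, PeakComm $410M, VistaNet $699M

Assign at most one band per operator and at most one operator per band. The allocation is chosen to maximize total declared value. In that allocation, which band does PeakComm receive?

Optimal: TerraLink→Band F ($932M), OrbitCom→Band C ($768M), Meridian→Band B ($894M), Solara→Band G ($727M), PeakComm→Band D ($410M), VistaNet→Band E ($934M) — total 932+768+894+727+410+934 = $4665M.
Max-entry greedy (repeatedly take the single best remaining cell) gives $4263M, worse by 402.
No other one-to-one assignment exceeds $4665M.
PeakComm's own top band is Band B ($749M), but forcing PeakComm→Band B and reassigning the rest optimally gives only $4520M — worse by 145.

PeakComm receives Band D.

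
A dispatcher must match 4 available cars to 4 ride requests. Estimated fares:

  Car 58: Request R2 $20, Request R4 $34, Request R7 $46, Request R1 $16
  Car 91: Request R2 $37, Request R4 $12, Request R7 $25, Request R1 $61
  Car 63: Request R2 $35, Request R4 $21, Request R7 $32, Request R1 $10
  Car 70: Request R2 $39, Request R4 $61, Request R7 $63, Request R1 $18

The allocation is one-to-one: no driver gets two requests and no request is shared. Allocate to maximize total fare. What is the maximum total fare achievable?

Maximum total: $203

Optimal: Car 58→Request R7 ($46), Car 91→Request R1 ($61), Car 63→Request R2 ($35), Car 70→Request R4 ($61) — total 46+61+35+61 = $203.
Checked against all permutations: $203 is optimal.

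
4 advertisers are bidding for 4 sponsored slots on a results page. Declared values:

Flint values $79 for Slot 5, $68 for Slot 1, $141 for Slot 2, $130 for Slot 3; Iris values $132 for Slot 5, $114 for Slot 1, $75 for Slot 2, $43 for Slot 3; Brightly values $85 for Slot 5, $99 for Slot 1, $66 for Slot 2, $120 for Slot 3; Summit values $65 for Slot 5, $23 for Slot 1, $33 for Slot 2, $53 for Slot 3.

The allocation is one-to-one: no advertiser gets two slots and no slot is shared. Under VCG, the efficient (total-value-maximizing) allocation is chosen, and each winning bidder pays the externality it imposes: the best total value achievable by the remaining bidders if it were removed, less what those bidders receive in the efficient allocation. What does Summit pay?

Efficient allocation: Flint→Slot 2 ($141), Iris→Slot 1 ($114), Brightly→Slot 3 ($120), Summit→Slot 5 ($65); total welfare W = $440.
Summit receives Slot 5 at value $65, so the others get W − 65 = $375.
Without Summit: best allocation of the remaining 3 bidders over all 4 slots is Flint→Slot 2 ($141), Iris→Slot 5 ($132), Brightly→Slot 3 ($120), total $393.
VCG payment = (others' best without Summit) − (others' welfare with Summit) = 393 − 375 = $18.

Summit pays $18.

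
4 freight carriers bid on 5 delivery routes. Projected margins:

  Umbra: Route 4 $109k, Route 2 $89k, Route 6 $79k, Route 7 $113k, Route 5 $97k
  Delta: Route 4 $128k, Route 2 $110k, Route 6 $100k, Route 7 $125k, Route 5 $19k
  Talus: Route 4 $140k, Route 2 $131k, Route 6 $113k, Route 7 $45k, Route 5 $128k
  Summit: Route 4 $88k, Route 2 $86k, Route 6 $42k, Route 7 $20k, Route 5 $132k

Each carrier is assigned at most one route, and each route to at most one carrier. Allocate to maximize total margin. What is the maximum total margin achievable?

Optimal: Umbra→Route 7 ($113k), Delta→Route 4 ($128k), Talus→Route 2 ($131k), Summit→Route 5 ($132k) — total 113+128+131+132 = $504k.
Max-entry greedy (repeatedly take the single best remaining cell) gives $486k, worse by 18.
Next-best assignment: Umbra→Route 4, Delta→Route 7, Talus→Route 2, Summit→Route 5 = $497k.
Every other assignment is strictly worse.

Max total: $504k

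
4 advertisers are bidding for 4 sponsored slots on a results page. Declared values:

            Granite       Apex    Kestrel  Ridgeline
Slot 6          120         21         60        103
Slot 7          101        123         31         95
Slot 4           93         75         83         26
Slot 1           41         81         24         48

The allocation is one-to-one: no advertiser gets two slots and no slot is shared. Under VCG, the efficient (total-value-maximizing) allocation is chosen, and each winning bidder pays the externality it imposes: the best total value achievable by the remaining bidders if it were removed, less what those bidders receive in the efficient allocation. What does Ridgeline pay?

Ridgeline pays $42.

Efficient allocation: Granite→Slot 6 ($120), Apex→Slot 1 ($81), Kestrel→Slot 4 ($83), Ridgeline→Slot 7 ($95); total welfare W = $379.
Ridgeline receives Slot 7 at value $95, so the others get W − 95 = $284.
Without Ridgeline: best allocation of the remaining 3 bidders over all 4 slots is Granite→Slot 6 ($120), Apex→Slot 7 ($123), Kestrel→Slot 4 ($83), total $326.
VCG payment = (others' best without Ridgeline) − (others' welfare with Ridgeline) = 326 − 284 = $42.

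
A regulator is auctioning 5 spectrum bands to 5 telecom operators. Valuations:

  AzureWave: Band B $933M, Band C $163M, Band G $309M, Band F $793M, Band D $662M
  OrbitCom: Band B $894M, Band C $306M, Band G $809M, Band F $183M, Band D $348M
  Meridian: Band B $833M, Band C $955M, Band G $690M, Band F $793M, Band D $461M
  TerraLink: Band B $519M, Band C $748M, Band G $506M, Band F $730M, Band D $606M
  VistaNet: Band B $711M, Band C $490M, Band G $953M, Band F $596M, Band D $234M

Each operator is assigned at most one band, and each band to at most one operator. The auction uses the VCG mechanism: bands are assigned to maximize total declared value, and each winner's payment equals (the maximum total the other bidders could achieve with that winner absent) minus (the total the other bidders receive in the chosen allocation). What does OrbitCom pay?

Efficient allocation: AzureWave→Band F ($793M), OrbitCom→Band B ($894M), Meridian→Band C ($955M), TerraLink→Band D ($606M), VistaNet→Band G ($953M); total welfare W = $4201M.
OrbitCom receives Band B at value $894M, so the others get W − 894 = $3307M.
Without OrbitCom: best allocation of the remaining 4 bidders over all 5 bands is AzureWave→Band B ($933M), Meridian→Band C ($955M), TerraLink→Band F ($730M), VistaNet→Band G ($953M), total $3571M.
VCG payment = (others' best without OrbitCom) − (others' welfare with OrbitCom) = 3571 − 3307 = $264M.

OrbitCom pays $264M.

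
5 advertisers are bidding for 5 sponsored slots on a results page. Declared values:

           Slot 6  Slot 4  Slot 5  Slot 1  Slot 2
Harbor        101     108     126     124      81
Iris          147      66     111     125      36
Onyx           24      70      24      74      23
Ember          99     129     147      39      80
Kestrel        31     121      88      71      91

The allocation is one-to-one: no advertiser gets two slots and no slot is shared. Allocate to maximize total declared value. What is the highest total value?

This is a one-to-one assignment (maximum-weight bipartite matching).
Optimal: Harbor→Slot 1 ($124), Iris→Slot 6 ($147), Onyx→Slot 4 ($70), Ember→Slot 5 ($147), Kestrel→Slot 2 ($91) — total 124+147+70+147+91 = $579.
Row-greedy (each advertiser in turn takes its best remaining slot) gives $567, worse by 12.
Swapping Kestrel↔Ember (Kestrel→Slot 5 $88, Ember→Slot 2 $80) loses 70.

Max total: $579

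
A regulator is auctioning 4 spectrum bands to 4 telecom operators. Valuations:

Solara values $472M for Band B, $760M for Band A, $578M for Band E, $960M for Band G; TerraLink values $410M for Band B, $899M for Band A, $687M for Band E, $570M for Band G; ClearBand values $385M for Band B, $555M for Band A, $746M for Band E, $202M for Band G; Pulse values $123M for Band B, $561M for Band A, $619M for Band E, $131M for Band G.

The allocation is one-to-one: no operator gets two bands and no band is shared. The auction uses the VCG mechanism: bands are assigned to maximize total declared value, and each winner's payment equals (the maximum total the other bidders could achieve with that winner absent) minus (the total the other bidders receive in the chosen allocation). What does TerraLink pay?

Efficient allocation: Solara→Band G ($960M), TerraLink→Band A ($899M), ClearBand→Band B ($385M), Pulse→Band E ($619M); total welfare W = $2863M.
TerraLink receives Band A at value $899M, so the others get W − 899 = $1964M.
Without TerraLink: best allocation of the remaining 3 bidders over all 4 bands is Solara→Band G ($960M), ClearBand→Band E ($746M), Pulse→Band A ($561M), total $2267M.
VCG payment = (others' best without TerraLink) − (others' welfare with TerraLink) = 2267 − 1964 = $303M.

TerraLink pays $303M.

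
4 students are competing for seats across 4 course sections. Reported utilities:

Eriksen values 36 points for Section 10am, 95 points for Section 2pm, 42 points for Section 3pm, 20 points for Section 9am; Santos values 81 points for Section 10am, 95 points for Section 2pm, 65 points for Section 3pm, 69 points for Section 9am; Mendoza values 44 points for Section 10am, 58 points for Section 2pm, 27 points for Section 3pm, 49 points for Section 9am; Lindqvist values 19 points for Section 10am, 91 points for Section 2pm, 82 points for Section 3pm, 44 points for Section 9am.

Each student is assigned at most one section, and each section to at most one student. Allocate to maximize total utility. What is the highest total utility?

Treat this as an assignment problem: match each student to one section.
Optimal: Eriksen→Section 2pm (95 points), Santos→Section 10am (81 points), Mendoza→Section 9am (49 points), Lindqvist→Section 3pm (82 points) — total 95+81+49+82 = 307 points.
Swapping Eriksen↔Santos (Eriksen→Section 10am 36 points, Santos→Section 2pm 95 points) loses 45.

Maximum total: 307 points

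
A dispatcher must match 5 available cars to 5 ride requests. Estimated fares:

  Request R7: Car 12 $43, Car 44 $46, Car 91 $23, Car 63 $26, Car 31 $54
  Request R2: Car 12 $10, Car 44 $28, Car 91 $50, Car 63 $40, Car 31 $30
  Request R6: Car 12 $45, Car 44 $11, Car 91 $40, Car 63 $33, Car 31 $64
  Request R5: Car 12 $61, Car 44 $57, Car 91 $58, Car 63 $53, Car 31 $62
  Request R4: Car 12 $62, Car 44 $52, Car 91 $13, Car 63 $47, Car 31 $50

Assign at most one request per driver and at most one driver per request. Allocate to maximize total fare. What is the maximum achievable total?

Max total: $275

Optimal: Car 12→Request R4 ($62), Car 44→Request R7 ($46), Car 91→Request R2 ($50), Car 63→Request R5 ($53), Car 31→Request R6 ($64) — total 62+46+50+53+64 = $275.
Column-greedy (each request in turn goes to its best remaining driver) gives $253, worse by 22.
Swapping Car 91↔Car 12 (Car 91→Request R4 $13, Car 12→Request R2 $10) loses 89.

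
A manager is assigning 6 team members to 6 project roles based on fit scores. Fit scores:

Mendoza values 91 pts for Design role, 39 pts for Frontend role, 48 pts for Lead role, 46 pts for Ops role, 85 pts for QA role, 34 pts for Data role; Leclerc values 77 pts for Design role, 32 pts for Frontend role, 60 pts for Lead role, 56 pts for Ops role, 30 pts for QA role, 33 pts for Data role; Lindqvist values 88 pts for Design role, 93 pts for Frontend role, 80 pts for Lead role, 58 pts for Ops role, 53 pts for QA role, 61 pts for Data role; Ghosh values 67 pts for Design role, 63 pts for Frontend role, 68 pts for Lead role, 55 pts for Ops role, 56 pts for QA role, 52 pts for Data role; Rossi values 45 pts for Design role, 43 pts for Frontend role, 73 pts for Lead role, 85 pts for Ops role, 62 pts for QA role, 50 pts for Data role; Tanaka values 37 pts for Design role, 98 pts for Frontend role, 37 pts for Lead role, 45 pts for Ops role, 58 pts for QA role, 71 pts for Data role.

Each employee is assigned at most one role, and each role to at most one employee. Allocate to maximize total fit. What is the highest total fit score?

Max total: 479 pts

Optimal: Mendoza→QA role (85 pts), Leclerc→Design role (77 pts), Lindqvist→Frontend role (93 pts), Ghosh→Lead role (68 pts), Rossi→Ops role (85 pts), Tanaka→Data role (71 pts) — total 85+77+93+68+85+71 = 479 pts.
Row-greedy (each employee in turn takes its best remaining role) gives 456 pts, worse by 23.
Next-best assignment: Mendoza→QA role, Leclerc→Design role, Lindqvist→Lead role, Ghosh→Data role, Rossi→Ops role, Tanaka→Frontend role = 477 pts.
Swapping Tanaka↔Mendoza (Tanaka→QA role 58 pts, Mendoza→Data role 34 pts) loses 64.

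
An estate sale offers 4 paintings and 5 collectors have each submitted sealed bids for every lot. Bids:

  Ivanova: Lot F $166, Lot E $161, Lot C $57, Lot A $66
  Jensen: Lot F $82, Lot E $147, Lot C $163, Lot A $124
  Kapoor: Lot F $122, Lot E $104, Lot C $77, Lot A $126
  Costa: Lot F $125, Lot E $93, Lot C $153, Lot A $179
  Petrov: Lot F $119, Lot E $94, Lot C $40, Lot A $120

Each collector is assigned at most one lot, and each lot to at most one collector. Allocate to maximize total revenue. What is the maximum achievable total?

Maximum total: $625

Optimal: Kapoor→Lot F ($122), Ivanova→Lot E ($161), Jensen→Lot C ($163), Costa→Lot A ($179) — total 122+161+163+179 = $625.
Column-greedy (each lot in turn goes to its best remaining collector) gives $592, worse by 33.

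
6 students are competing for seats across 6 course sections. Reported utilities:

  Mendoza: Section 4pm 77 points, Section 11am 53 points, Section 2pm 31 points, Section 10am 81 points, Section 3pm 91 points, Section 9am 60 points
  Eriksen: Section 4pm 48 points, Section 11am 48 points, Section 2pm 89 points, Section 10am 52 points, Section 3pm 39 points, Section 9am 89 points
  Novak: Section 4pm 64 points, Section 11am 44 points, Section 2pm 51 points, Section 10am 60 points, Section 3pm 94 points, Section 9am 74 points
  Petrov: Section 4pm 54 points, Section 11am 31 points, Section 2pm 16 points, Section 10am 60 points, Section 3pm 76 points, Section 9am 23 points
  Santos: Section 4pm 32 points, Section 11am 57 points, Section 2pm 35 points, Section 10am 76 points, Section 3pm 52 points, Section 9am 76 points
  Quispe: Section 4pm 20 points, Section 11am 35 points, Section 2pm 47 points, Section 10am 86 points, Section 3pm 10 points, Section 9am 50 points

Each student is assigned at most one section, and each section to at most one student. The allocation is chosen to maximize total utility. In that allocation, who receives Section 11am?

Santos receives Section 11am.

Optimal: Mendoza→Section 4pm (77 points), Eriksen→Section 2pm (89 points), Novak→Section 9am (74 points), Petrov→Section 3pm (76 points), Santos→Section 11am (57 points), Quispe→Section 10am (86 points) — total 77+89+74+76+57+86 = 459 points.
Row-greedy (each student in turn takes its best remaining section) gives 391 points, worse by 68.
Swapping Santos↔Petrov (Santos→Section 3pm 52 points, Petrov→Section 11am 31 points) loses 50.
Santos's own top section is Section 10am (76 points), but forcing Santos→Section 10am and reassigning the rest optimally gives only 427 points — worse by 32.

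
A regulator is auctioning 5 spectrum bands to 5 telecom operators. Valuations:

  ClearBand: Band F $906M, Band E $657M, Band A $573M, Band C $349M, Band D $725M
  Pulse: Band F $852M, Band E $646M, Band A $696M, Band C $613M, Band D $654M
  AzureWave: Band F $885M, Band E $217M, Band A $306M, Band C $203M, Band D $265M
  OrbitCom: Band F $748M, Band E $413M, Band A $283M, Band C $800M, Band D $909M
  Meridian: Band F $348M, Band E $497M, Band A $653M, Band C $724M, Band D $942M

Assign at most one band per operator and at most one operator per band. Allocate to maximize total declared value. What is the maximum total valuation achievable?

Max total: $3980M

Treat this as an assignment problem: match each operator to one band.
Optimal: ClearBand→Band E ($657M), Pulse→Band A ($696M), AzureWave→Band F ($885M), OrbitCom→Band C ($800M), Meridian→Band D ($942M) — total 657+696+885+800+942 = $3980M.
Row-greedy (each operator in turn takes its best remaining band) gives $3164M, worse by 816.
Next-best assignment: ClearBand→Band E, Pulse→Band A, AzureWave→Band F, OrbitCom→Band D, Meridian→Band C = $3871M.
Checked against all permutations: $3980M is optimal.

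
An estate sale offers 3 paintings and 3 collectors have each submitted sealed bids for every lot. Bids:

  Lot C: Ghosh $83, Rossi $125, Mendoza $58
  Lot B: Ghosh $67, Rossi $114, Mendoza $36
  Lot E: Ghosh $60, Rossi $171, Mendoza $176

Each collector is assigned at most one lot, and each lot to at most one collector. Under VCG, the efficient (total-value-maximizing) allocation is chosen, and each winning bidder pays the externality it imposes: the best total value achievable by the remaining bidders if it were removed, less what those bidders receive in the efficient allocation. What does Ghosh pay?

Ghosh pays $11.

Efficient allocation: Ghosh→Lot C ($83), Rossi→Lot B ($114), Mendoza→Lot E ($176); total welfare W = $373.
Ghosh receives Lot C at value $83, so the others get W − 83 = $290.
Without Ghosh: best allocation of the remaining 2 bidders over all 3 lots is Rossi→Lot C ($125), Mendoza→Lot E ($176), total $301.
VCG payment = (others' best without Ghosh) − (others' welfare with Ghosh) = 301 − 290 = $11.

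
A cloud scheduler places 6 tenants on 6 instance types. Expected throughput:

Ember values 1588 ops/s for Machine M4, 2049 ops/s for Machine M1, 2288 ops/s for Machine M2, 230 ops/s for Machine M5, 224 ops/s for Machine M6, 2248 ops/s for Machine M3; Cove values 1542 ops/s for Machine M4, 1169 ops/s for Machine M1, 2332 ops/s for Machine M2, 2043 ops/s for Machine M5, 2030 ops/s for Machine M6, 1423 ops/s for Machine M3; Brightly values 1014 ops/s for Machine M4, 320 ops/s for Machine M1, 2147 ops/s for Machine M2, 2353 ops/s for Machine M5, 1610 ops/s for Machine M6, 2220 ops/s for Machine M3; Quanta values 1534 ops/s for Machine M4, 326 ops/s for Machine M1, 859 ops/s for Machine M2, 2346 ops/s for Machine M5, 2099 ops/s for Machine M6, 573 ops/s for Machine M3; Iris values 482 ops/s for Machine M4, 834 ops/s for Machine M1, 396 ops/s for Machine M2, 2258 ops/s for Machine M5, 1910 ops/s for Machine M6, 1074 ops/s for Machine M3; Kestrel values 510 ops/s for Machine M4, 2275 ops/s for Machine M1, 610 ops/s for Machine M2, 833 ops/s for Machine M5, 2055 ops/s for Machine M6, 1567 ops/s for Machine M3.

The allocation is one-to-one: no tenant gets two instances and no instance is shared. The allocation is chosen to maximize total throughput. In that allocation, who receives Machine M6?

Optimal: Ember→Machine M4 (1588 ops/s), Cove→Machine M2 (2332 ops/s), Brightly→Machine M3 (2220 ops/s), Quanta→Machine M6 (2099 ops/s), Iris→Machine M5 (2258 ops/s), Kestrel→Machine M1 (2275 ops/s) — total 1588+2332+2220+2099+2258+2275 = 12772 ops/s.
Column-greedy (each instance in turn goes to its best remaining tenant) gives 11721 ops/s, worse by 1051.
Quanta's own top instance is Machine M5 (2346 ops/s), but forcing Quanta→Machine M5 and reassigning the rest optimally gives only 12671 ops/s — worse by 101.

Quanta receives Machine M6.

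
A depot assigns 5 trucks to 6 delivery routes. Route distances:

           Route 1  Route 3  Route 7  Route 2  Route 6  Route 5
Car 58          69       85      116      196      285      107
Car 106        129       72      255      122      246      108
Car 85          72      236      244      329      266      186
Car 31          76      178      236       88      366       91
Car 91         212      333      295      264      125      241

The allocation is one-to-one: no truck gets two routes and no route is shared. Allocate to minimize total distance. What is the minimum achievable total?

Min total: 464 km

This is the linear assignment problem.
Optimal: Car 58→Route 5 (107 km), Car 106→Route 3 (72 km), Car 85→Route 1 (72 km), Car 31→Route 2 (88 km), Car 91→Route 6 (125 km) — total 107+72+72+88+125 = 464 km.
Min-entry greedy (repeatedly take the single cheapest remaining cell) gives 540 km, worse by 76.
Next-best assignment: Car 58→Route 7, Car 106→Route 3, Car 85→Route 1, Car 31→Route 2, Car 91→Route 6 = 473 km.
Swapping Car 91↔Car 85 (Car 91→Route 1 212 km, Car 85→Route 6 266 km) adds 281.
No other one-to-one assignment undercuts 464 km.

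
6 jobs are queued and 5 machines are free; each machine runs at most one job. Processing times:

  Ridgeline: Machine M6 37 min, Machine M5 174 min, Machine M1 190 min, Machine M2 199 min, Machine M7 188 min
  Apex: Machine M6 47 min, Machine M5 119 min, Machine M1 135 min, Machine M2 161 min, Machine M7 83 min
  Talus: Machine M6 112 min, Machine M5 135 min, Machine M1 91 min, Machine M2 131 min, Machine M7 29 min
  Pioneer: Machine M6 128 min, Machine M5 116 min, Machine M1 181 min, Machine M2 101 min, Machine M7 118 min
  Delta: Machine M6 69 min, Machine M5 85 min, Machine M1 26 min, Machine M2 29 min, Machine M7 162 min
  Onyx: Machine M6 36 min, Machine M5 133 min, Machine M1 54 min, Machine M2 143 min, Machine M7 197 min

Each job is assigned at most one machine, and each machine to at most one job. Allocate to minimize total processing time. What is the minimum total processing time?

Minimum total: 265 min

Optimal: Ridgeline→Machine M6 (37 min), Pioneer→Machine M5 (116 min), Onyx→Machine M1 (54 min), Delta→Machine M2 (29 min), Talus→Machine M7 (29 min) — total 37+116+54+29+29 = 265 min.
Column-greedy (each machine in turn goes to its cheapest remaining job) gives 396 min, worse by 131.
Next-best assignment: Ridgeline→Machine M6, Apex→Machine M5, Onyx→Machine M1, Delta→Machine M2, Talus→Machine M7 = 268 min.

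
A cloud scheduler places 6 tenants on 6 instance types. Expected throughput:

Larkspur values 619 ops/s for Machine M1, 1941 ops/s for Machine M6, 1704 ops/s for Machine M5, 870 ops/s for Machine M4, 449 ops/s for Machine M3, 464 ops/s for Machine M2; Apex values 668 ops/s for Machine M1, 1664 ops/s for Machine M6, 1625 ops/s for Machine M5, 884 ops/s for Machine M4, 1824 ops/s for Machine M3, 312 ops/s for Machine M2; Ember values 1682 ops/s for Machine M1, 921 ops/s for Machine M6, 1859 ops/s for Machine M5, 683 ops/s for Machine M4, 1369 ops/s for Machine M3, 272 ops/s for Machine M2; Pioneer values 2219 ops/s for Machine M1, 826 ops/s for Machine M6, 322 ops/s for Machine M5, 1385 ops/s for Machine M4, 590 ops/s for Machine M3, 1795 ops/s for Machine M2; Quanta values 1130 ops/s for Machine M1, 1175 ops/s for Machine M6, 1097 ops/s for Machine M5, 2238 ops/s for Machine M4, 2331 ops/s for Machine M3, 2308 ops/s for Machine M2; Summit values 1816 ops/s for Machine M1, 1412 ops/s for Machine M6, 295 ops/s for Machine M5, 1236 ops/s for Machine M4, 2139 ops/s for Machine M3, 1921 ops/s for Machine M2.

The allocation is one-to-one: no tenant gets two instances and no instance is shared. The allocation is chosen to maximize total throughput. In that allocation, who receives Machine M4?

Quanta receives Machine M4.

This is the linear assignment problem.
Optimal: Larkspur→Machine M6 (1941 ops/s), Apex→Machine M3 (1824 ops/s), Ember→Machine M5 (1859 ops/s), Pioneer→Machine M1 (2219 ops/s), Quanta→Machine M4 (2238 ops/s), Summit→Machine M2 (1921 ops/s) — total 1941+1824+1859+2219+2238+1921 = 12002 ops/s.
Column-greedy (each instance in turn goes to its best remaining tenant) gives 10708 ops/s, worse by 1294.
Next-best assignment: Larkspur→Machine M6, Apex→Machine M3, Ember→Machine M5, Pioneer→Machine M2, Quanta→Machine M4, Summit→Machine M1 = 11473 ops/s.
No other one-to-one assignment exceeds 12002 ops/s.
Quanta's own top instance is Machine M3 (2331 ops/s), but forcing Quanta→Machine M3 and reassigning the rest optimally gives only 11155 ops/s — worse by 847.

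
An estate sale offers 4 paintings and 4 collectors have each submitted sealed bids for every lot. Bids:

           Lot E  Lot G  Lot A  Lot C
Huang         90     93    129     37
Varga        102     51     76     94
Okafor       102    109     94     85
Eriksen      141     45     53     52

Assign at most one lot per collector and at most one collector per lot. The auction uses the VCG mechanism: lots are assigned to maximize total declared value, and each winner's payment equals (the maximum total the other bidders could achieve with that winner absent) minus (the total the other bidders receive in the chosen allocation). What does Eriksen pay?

Eriksen pays $8.

Efficient allocation: Huang→Lot A ($129), Varga→Lot C ($94), Okafor→Lot G ($109), Eriksen→Lot E ($141); total welfare W = $473.
Eriksen receives Lot E at value $141, so the others get W − 141 = $332.
Without Eriksen: best allocation of the remaining 3 bidders over all 4 lots is Huang→Lot A ($129), Varga→Lot E ($102), Okafor→Lot G ($109), total $340.
VCG payment = (others' best without Eriksen) − (others' welfare with Eriksen) = 340 − 332 = $8.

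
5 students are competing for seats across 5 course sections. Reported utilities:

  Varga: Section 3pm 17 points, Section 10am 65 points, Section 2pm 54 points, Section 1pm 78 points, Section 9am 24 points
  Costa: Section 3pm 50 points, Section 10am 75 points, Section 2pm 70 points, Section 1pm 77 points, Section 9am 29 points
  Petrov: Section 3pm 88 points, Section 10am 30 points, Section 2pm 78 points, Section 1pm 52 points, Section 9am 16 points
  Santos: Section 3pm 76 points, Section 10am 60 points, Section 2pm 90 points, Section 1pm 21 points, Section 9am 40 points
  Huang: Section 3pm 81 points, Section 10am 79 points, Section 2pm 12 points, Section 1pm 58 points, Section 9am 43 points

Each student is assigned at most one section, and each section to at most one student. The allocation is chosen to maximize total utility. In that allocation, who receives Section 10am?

Optimal: Varga→Section 1pm (78 points), Costa→Section 10am (75 points), Petrov→Section 3pm (88 points), Santos→Section 2pm (90 points), Huang→Section 9am (43 points) — total 78+75+88+90+43 = 374 points.
Max-entry greedy (repeatedly take the single best remaining cell) gives 364 points, worse by 10.
Checked against all permutations: 374 points is optimal.
Costa's own top section is Section 1pm (77 points), but forcing Costa→Section 1pm and reassigning the rest optimally gives only 363 points — worse by 11.

Costa receives Section 10am.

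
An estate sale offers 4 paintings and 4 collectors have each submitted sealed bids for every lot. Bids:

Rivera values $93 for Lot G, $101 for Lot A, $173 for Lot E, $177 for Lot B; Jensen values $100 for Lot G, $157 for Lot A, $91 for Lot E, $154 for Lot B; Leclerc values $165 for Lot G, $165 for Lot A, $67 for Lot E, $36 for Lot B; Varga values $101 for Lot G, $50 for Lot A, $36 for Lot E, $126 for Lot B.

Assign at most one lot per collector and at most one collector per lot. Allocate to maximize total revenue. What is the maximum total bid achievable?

This is a one-to-one assignment (maximum-weight bipartite matching).
Optimal: Rivera→Lot E ($173), Jensen→Lot A ($157), Leclerc→Lot G ($165), Varga→Lot B ($126) — total 173+157+165+126 = $621.
Row-greedy (each collector in turn takes its best remaining lot) gives $535, worse by 86.
Next-best assignment: Rivera→Lot E, Jensen→Lot B, Leclerc→Lot A, Varga→Lot G = $593.
No other one-to-one assignment exceeds $621.

Max total: $621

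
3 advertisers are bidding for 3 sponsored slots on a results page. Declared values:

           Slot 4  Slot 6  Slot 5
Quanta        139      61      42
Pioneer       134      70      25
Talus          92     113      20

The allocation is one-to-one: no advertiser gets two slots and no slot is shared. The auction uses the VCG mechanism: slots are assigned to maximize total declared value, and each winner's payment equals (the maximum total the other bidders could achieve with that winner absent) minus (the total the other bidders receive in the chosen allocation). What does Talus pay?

Efficient allocation: Quanta→Slot 5 ($42), Pioneer→Slot 4 ($134), Talus→Slot 6 ($113); total welfare W = $289.
Talus receives Slot 6 at value $113, so the others get W − 113 = $176.
Without Talus: best allocation of the remaining 2 bidders over all 3 slots is Quanta→Slot 4 ($139), Pioneer→Slot 6 ($70), total $209.
VCG payment = (others' best without Talus) − (others' welfare with Talus) = 209 − 176 = $33.

Talus pays $33.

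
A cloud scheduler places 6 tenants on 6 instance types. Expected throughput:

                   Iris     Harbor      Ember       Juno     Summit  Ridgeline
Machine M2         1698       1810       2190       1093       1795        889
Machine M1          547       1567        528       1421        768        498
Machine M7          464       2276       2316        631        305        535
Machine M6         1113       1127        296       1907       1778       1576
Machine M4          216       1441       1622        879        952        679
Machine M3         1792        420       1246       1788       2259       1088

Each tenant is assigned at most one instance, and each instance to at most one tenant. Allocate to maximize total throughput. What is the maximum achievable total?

Max total: 10852 ops/s

Optimal: Iris→Machine M2 (1698 ops/s), Harbor→Machine M7 (2276 ops/s), Ember→Machine M4 (1622 ops/s), Juno→Machine M1 (1421 ops/s), Summit→Machine M3 (2259 ops/s), Ridgeline→Machine M6 (1576 ops/s) — total 1698+2276+1622+1421+2259+1576 = 10852 ops/s.
Row-greedy (each tenant in turn takes its best remaining instance) gives 9615 ops/s, worse by 1237.
Every other assignment is strictly worse.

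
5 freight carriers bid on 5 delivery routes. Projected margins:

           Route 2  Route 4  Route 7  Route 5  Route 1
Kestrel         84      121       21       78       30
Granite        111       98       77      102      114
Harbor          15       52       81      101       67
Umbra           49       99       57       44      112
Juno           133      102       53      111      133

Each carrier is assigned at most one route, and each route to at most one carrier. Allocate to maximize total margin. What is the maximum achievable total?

This is a one-to-one assignment (maximum-weight bipartite matching).
Optimal: Kestrel→Route 4 ($121k), Granite→Route 5 ($102k), Harbor→Route 7 ($81k), Umbra→Route 1 ($112k), Juno→Route 2 ($133k) — total 121+102+81+112+133 = $549k.
Max-entry greedy (repeatedly take the single best remaining cell) gives $526k, worse by 23.
Swapping Umbra↔Harbor (Umbra→Route 7 $57k, Harbor→Route 1 $67k) loses 69.
Checked against all permutations: $549k is optimal.

Maximum total: $549k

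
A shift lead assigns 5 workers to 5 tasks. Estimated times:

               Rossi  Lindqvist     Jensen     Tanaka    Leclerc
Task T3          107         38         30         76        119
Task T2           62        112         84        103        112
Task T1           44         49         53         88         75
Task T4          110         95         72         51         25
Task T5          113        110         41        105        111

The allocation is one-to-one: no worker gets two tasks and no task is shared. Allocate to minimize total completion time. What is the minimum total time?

This is a one-to-one assignment (minimum-cost bipartite matching).
Optimal: Rossi→Task T1 (44 min), Lindqvist→Task T3 (38 min), Jensen→Task T5 (41 min), Tanaka→Task T2 (103 min), Leclerc→Task T4 (25 min) — total 44+38+41+103+25 = 251 min.
Column-greedy (each task in turn goes to its cheapest remaining worker) gives 271 min, worse by 20.

Min total: 251 min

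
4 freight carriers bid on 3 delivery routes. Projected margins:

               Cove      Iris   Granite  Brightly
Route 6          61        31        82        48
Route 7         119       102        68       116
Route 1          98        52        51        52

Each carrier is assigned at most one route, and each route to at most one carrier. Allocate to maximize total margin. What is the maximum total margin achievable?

Max total: $296k

Optimal: Granite→Route 6 ($82k), Brightly→Route 7 ($116k), Cove→Route 1 ($98k) — total 82+116+98 = $296k.
Row-greedy (each carrier in turn takes its best remaining route) gives $253k, worse by 43.
Next-best assignment: Granite→Route 6, Iris→Route 7, Cove→Route 1 = $282k.
Swapping Brightly↔Cove (Brightly→Route 1 $52k, Cove→Route 7 $119k) loses 43.
Checked against all permutations: $296k is optimal.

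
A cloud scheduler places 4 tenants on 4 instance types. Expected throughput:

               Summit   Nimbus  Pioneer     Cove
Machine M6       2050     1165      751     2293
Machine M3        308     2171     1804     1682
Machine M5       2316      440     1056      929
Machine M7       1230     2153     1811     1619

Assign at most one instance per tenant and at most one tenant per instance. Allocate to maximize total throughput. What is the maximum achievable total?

This is the linear assignment problem.
Optimal: Summit→Machine M5 (2316 ops/s), Nimbus→Machine M3 (2171 ops/s), Pioneer→Machine M7 (1811 ops/s), Cove→Machine M6 (2293 ops/s) — total 2316+2171+1811+2293 = 8591 ops/s.
Every other assignment is strictly worse.

Maximum total: 8591 ops/s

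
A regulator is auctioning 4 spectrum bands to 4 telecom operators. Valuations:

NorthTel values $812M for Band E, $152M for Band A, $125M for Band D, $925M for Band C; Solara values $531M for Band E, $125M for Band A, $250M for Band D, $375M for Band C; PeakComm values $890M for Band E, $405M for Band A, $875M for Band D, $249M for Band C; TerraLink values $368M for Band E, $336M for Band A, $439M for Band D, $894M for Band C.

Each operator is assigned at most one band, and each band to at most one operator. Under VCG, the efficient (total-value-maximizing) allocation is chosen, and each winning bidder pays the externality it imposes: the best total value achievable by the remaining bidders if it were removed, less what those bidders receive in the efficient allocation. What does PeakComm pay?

Efficient allocation: NorthTel→Band E ($812M), Solara→Band A ($125M), PeakComm→Band D ($875M), TerraLink→Band C ($894M); total welfare W = $2706M.
PeakComm receives Band D at value $875M, so the others get W − 875 = $1831M.
Without PeakComm: best allocation of the remaining 3 bidders over all 4 bands is NorthTel→Band E ($812M), Solara→Band D ($250M), TerraLink→Band C ($894M), total $1956M.
VCG payment = (others' best without PeakComm) − (others' welfare with PeakComm) = 1956 − 1831 = $125M.

PeakComm pays $125M.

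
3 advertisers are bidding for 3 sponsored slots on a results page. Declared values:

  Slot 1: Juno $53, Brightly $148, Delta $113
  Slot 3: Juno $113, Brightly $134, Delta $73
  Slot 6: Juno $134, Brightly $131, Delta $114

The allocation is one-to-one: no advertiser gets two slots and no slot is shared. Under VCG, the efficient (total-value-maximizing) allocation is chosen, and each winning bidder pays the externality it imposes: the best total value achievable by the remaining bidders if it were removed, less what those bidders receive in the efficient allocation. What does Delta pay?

Delta pays $14.

Efficient allocation: Juno→Slot 6 ($134), Brightly→Slot 3 ($134), Delta→Slot 1 ($113); total welfare W = $381.
Delta receives Slot 1 at value $113, so the others get W − 113 = $268.
Without Delta: best allocation of the remaining 2 bidders over all 3 slots is Juno→Slot 6 ($134), Brightly→Slot 1 ($148), total $282.
VCG payment = (others' best without Delta) − (others' welfare with Delta) = 282 − 268 = $14.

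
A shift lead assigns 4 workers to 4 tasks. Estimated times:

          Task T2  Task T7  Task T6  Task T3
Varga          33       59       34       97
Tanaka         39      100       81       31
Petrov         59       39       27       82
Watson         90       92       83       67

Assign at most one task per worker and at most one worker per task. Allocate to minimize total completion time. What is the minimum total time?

Min total: 179 min

Optimal: Varga→Task T6 (34 min), Tanaka→Task T2 (39 min), Petrov→Task T7 (39 min), Watson→Task T3 (67 min) — total 34+39+39+67 = 179 min.
Min-entry greedy (repeatedly take the single cheapest remaining cell) gives 183 min, worse by 4.
No other one-to-one assignment undercuts 179 min.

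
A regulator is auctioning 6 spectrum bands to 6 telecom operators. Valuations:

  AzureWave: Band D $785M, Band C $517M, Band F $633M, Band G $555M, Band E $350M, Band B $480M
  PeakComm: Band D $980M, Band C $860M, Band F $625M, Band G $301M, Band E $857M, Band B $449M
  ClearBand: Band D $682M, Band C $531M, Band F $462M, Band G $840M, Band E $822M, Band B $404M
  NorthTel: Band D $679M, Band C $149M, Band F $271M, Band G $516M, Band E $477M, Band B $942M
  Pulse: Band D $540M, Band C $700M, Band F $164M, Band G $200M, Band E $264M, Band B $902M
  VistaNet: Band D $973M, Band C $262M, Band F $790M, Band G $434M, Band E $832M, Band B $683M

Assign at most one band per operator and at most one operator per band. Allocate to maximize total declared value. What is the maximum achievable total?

Optimal: AzureWave→Band F ($633M), PeakComm→Band E ($857M), ClearBand→Band G ($840M), NorthTel→Band B ($942M), Pulse→Band C ($700M), VistaNet→Band D ($973M) — total 633+857+840+942+700+973 = $4945M.
Row-greedy (each operator in turn takes its best remaining band) gives $4481M, worse by 464.
Next-best assignment: AzureWave→Band F, PeakComm→Band D, ClearBand→Band G, NorthTel→Band B, Pulse→Band C, VistaNet→Band E = $4927M.
Swapping AzureWave↔ClearBand (AzureWave→Band G $555M, ClearBand→Band F $462M) loses 456.

Max total: $4945M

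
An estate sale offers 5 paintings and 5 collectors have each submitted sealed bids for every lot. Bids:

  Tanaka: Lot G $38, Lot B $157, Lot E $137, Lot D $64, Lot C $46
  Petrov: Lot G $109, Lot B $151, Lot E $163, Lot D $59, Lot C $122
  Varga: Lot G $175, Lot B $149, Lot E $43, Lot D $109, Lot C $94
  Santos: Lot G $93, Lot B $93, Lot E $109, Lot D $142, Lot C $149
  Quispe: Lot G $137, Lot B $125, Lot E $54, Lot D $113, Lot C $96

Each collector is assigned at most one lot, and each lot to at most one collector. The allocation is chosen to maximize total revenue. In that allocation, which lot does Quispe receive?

Quispe receives Lot D.

Treat this as an assignment problem: match each collector to one lot.
Optimal: Tanaka→Lot B ($157), Petrov→Lot E ($163), Varga→Lot G ($175), Santos→Lot C ($149), Quispe→Lot D ($113) — total 157+163+175+149+113 = $757.
Column-greedy (each lot in turn goes to its best remaining collector) gives $733, worse by 24.
Next-best assignment: Tanaka→Lot B, Petrov→Lot E, Varga→Lot G, Santos→Lot D, Quispe→Lot C = $733.
No other one-to-one assignment exceeds $757.
Quispe's own top lot is Lot G ($137), but forcing Quispe→Lot G and reassigning the rest optimally gives only $715 — worse by 42.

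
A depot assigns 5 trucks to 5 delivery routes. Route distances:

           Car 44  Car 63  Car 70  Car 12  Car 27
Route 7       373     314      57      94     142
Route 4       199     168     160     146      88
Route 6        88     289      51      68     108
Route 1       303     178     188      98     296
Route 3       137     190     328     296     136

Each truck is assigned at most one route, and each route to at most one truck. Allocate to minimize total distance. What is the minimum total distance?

Optimal: Car 44→Route 6 (88 km), Car 63→Route 3 (190 km), Car 70→Route 7 (57 km), Car 12→Route 1 (98 km), Car 27→Route 4 (88 km) — total 88+190+57+98+88 = 521 km.
Row-greedy (each truck in turn takes its cheapest remaining route) gives 547 km, worse by 26.
Swapping Car 63↔Car 27 (Car 63→Route 4 168 km, Car 27→Route 3 136 km) adds 26.

Minimum total: 521 km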